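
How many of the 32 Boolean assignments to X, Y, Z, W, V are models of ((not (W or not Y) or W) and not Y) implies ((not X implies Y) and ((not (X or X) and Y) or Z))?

26

Initial set: {(((not (W or not Y) or W) and not Y) implies ((not X implies Y) and ((not (X or X) and Y) or Z)))}.
(((not (W or not Y) or W) and not Y) implies ((not X implies Y) and ((not (X or X) and Y) or Z))): β-rule — branch into not ((not (W or not Y) or W) and not Y)  //  ((not X implies Y) and ((not (X or X) and Y) or Z)).
  branch 1 (add not ((not (W or not Y) or W) and not Y)):
    not ((not (W or not Y) or W) and not Y): β-rule — branch into not (not (W or not Y) or W)  //  not not Y.
      branch 1.1 (add not (not (W or not Y) or W)):
        not (not (W or not Y) or W): α-rule — add not not (W or not Y), not W.
        not not (W or not Y): β-rule — branch into W  //  not Y.
          branch 1.1.1 (add W):
            × closes — contains both W and not W.
          branch 1.1.2 (add not Y):
            ○ open, literals {W=false, Y=false}.
      branch 1.2 (add not not Y):
        ○ open, literals {Y=true}.
  branch 2 (add ((not X implies Y) and ((not (X or X) and Y) or Z))):
    ((not X implies Y) and ((not (X or X) and Y) or Z)): α-rule — add (not X implies Y), ((not (X or X) and Y) or Z).
    (not X implies Y): β-rule — branch into not not X  //  Y.
      branch 2.1 (add not not X):
        ((not (X or X) and Y) or Z): β-rule — branch into (not (X or X) and Y)  //  Z.
          branch 2.1.1 (add (not (X or X) and Y)):
            (not (X or X) and Y): α-rule — add not (X or X), Y.
            not (X or X): α-rule — add not X, not X.
            × closes — contains both X and not X.
          branch 2.1.2 (add Z):
            ○ open, literals {X=true, Z=true}.
      branch 2.2 (add Y):
        ((not (X or X) and Y) or Z): β-rule — branch into (not (X or X) and Y)  //  Z.
          branch 2.2.1 (add (not (X or X) and Y)):
            (not (X or X) and Y): α-rule — add not (X or X), Y.
            not (X or X): α-rule — add not X, not X.
            ○ open, literals {X=false, Y=true}.
          branch 2.2.2 (add Z):
            ○ open, literals {Y=true, Z=true}.
2 branches closed, 5 open.
Each open branch fixes some atoms; the unmentioned ones are free. Counting distinct full assignments: branch {W=false, Y=false} (X, Z, V) contributes 8 new; branch {Y=true} (X, Z, W, V) contributes 16 new; branch {X=true, Z=true} (Y, W, V) contributes 2 new; branch {X=false, Y=true} (Z, W, V) contributes 0 new; branch {Y=true, Z=true} (X, W, V) contributes 0 new. Total: 26.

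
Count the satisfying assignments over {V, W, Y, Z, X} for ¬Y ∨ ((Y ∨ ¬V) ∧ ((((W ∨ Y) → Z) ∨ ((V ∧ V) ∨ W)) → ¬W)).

24

Initial set: {(¬Y ∨ ((Y ∨ ¬V) ∧ ((((W ∨ Y) → Z) ∨ ((V ∧ V) ∨ W)) → ¬W)))}.
(¬Y ∨ ((Y ∨ ¬V) ∧ ((((W ∨ Y) → Z) ∨ ((V ∧ V) ∨ W)) → ¬W))): β-rule — branch into ¬Y  //  ((Y ∨ ¬V) ∧ ((((W ∨ Y) → Z) ∨ ((V ∧ V) ∨ W)) → ¬W)).
  branch 1 (add ¬Y):
    ○ open, literals {Y=0}.
  branch 2 (add ((Y ∨ ¬V) ∧ ((((W ∨ Y) → Z) ∨ ((V ∧ V) ∨ W)) → ¬W))):
    ((Y ∨ ¬V) ∧ ((((W ∨ Y) → Z) ∨ ((V ∧ V) ∨ W)) → ¬W)): α-rule — add (Y ∨ ¬V), ((((W ∨ Y) → Z) ∨ ((V ∧ V) ∨ W)) → ¬W).
    (Y ∨ ¬V): β-rule — branch into Y  //  ¬V.
      branch 2.1 (add Y):
        ((((W ∨ Y) → Z) ∨ ((V ∧ V) ∨ W)) → ¬W): β-rule — branch into ¬(((W ∨ Y) → Z) ∨ ((V ∧ V) ∨ W))  //  ¬W.
          branch 2.1.1 (add ¬(((W ∨ Y) → Z) ∨ ((V ∧ V) ∨ W))):
            ¬(((W ∨ Y) → Z) ∨ ((V ∧ V) ∨ W)): α-rule — add ¬((W ∨ Y) → Z), ¬((V ∧ V) ∨ W).
            ¬((W ∨ Y) → Z): α-rule — add (W ∨ Y), ¬Z.
            ¬((V ∧ V) ∨ W): α-rule — add ¬(V ∧ V), ¬W.
            (W ∨ Y): β-rule — branch into W  //  Y.
              branch 2.1.1.1 (add W):
                × closes — contains both W and ¬W.
              branch 2.1.1.2 (add Y):
                ¬(V ∧ V): β-rule — branch into ¬V  //  ¬V.
                  branch 2.1.1.2.1 (add ¬V):
                    ○ open, literals {V=0, W=0, Y=1, Z=0}.
                  branch 2.1.1.2.2 (add ¬V):
                    ○ open, literals {V=0, W=0, Y=1, Z=0}.
          branch 2.1.2 (add ¬W):
            ○ open, literals {W=0, Y=1}.
      branch 2.2 (add ¬V):
        ((((W ∨ Y) → Z) ∨ ((V ∧ V) ∨ W)) → ¬W): β-rule — branch into ¬(((W ∨ Y) → Z) ∨ ((V ∧ V) ∨ W))  //  ¬W.
          branch 2.2.1 (add ¬(((W ∨ Y) → Z) ∨ ((V ∧ V) ∨ W))):
            ¬(((W ∨ Y) → Z) ∨ ((V ∧ V) ∨ W)): α-rule — add ¬((W ∨ Y) → Z), ¬((V ∧ V) ∨ W).
            ¬((W ∨ Y) → Z): α-rule — add (W ∨ Y), ¬Z.
            ¬((V ∧ V) ∨ W): α-rule — add ¬(V ∧ V), ¬W.
            (W ∨ Y): β-rule — branch into W  //  Y.
              branch 2.2.1.1 (add W):
                × closes — contains both W and ¬W.
              branch 2.2.1.2 (add Y):
                ¬(V ∧ V): β-rule — branch into ¬V  //  ¬V.
                  branch 2.2.1.2.1 (add ¬V):
                    ○ open, literals {V=0, W=0, Y=1, Z=0}.
                  branch 2.2.1.2.2 (add ¬V):
                    ○ open, literals {V=0, W=0, Y=1, Z=0}.
          branch 2.2.2 (add ¬W):
            ○ open, literals {V=0, W=0}.
2 branches closed, 7 open.
Each open branch fixes some atoms; the unmentioned ones are free. Counting distinct full assignments: branch {Y=0} (V, W, Z, X) contributes 16 new; branch {V=0, W=0, Y=1, Z=0} (X) contributes 2 new; branch {V=0, W=0, Y=1, Z=0} (X) contributes 0 new; branch {W=0, Y=1} (V, Z, X) contributes 6 new; branch {V=0, W=0, Y=1, Z=0} (X) contributes 0 new; branch {V=0, W=0, Y=1, Z=0} (X) contributes 0 new; branch {V=0, W=0} (Y, Z, X) contributes 0 new. Total: 24.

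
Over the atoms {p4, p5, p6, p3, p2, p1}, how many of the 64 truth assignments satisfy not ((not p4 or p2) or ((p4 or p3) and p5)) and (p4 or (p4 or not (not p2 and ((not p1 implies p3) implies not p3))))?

Initial set: {(not ((not p4 or p2) or ((p4 or p3) and p5)) and (p4 or (p4 or not (not p2 and ((not p1 implies p3) implies not p3)))))}.
(not ((not p4 or p2) or ((p4 or p3) and p5)) and (p4 or (p4 or not (not p2 and ((not p1 implies p3) implies not p3))))): α-rule — add not ((not p4 or p2) or ((p4 or p3) and p5)), (p4 or (p4 or not (not p2 and ((not p1 implies p3) implies not p3)))).
not ((not p4 or p2) or ((p4 or p3) and p5)): α-rule — add not (not p4 or p2), not ((p4 or p3) and p5).
not (not p4 or p2): α-rule — add not not p4, not p2.
(p4 or (p4 or not (not p2 and ((not p1 implies p3) implies not p3)))): β-rule — branch into p4  //  (p4 or not (not p2 and ((not p1 implies p3) implies not p3))).
  branch 1 (add p4):
    not ((p4 or p3) and p5): β-rule — branch into not (p4 or p3)  //  not p5.
      branch 1.1 (add not (p4 or p3)):
        not (p4 or p3): α-rule — add not p4, not p3.
        × closes — contains both p4 and not p4.
      branch 1.2 (add not p5):
        ○ open, literals {p2=0, p4=1, p5=0}.
  branch 2 (add (p4 or not (not p2 and ((not p1 implies p3) implies not p3)))):
    not ((p4 or p3) and p5): β-rule — branch into not (p4 or p3)  //  not p5.
      branch 2.1 (add not (p4 or p3)):
        not (p4 or p3): α-rule — add not p4, not p3.
        × closes — contains both p4 and not p4.
      branch 2.2 (add not p5):
        (p4 or not (not p2 and ((not p1 implies p3) implies not p3))): β-rule — branch into p4  //  not (not p2 and ((not p1 implies p3) implies not p3)).
          branch 2.2.1 (add p4):
            ○ open, literals {p2=0, p4=1, p5=0}.
          branch 2.2.2 (add not (not p2 and ((not p1 implies p3) implies not p3))):
            not (not p2 and ((not p1 implies p3) implies not p3)): β-rule — branch into not not p2  //  not ((not p1 implies p3) implies not p3).
              branch 2.2.2.1 (add not not p2):
                × closes — contains both p2 and not p2.
              branch 2.2.2.2 (add not ((not p1 implies p3) implies not p3)):
                not ((not p1 implies p3) implies not p3): α-rule — add (not p1 implies p3), not not p3.
                (not p1 implies p3): β-rule — branch into not not p1  //  p3.
                  branch 2.2.2.2.1 (add not not p1):
                    ○ open, literals {p1=1, p2=0, p3=1, p4=1, p5=0}.
                  branch 2.2.2.2.2 (add p3):
                    ○ open, literals {p2=0, p3=1, p4=1, p5=0}.
3 branches closed, 4 open.
Each open branch fixes some atoms; the unmentioned ones are free. Counting distinct full assignments: branch {p2=0, p4=1, p5=0} (p6, p3, p1) contributes 8 new; branch {p2=0, p4=1, p5=0} (p6, p3, p1) contributes 0 new; branch {p1=1, p2=0, p3=1, p4=1, p5=0} (p6) contributes 0 new; branch {p2=0, p3=1, p4=1, p5=0} (p6, p1) contributes 0 new. Total: 8.

8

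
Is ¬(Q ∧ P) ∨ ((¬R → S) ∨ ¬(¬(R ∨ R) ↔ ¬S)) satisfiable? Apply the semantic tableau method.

Initial set: {(¬(Q ∧ P) ∨ ((¬R → S) ∨ ¬(¬(R ∨ R) ↔ ¬S)))}.
(¬(Q ∧ P) ∨ ((¬R → S) ∨ ¬(¬(R ∨ R) ↔ ¬S))): β-rule — branch into ¬(Q ∧ P)  //  ((¬R → S) ∨ ¬(¬(R ∨ R) ↔ ¬S)).
  branch 1 (add ¬(Q ∧ P)):
    ¬(Q ∧ P): β-rule — branch into ¬Q  //  ¬P.
      branch 1.1 (add ¬Q):
        ○ open, literals {Q=F}.
      branch 1.2 (add ¬P):
        ○ open, literals {P=F}.
  branch 2 (add ((¬R → S) ∨ ¬(¬(R ∨ R) ↔ ¬S))):
    ((¬R → S) ∨ ¬(¬(R ∨ R) ↔ ¬S)): β-rule — branch into (¬R → S)  //  ¬(¬(R ∨ R) ↔ ¬S).
      branch 2.1 (add (¬R → S)):
        (¬R → S): β-rule — branch into ¬¬R  //  S.
          branch 2.1.1 (add ¬¬R):
            ○ open, literals {R=T}.
          branch 2.1.2 (add S):
            ○ open, literals {S=T}.
      branch 2.2 (add ¬(¬(R ∨ R) ↔ ¬S)):
        ¬(¬(R ∨ R) ↔ ¬S): β-rule — branch into ¬(R ∨ R), ¬¬S  //  ¬¬(R ∨ R), ¬S.
          branch 2.2.1 (add ¬(R ∨ R), ¬¬S):
            ¬(R ∨ R): α-rule — add ¬R, ¬R.
            ○ open, literals {R=F, S=T}.
          branch 2.2.2 (add ¬¬(R ∨ R), ¬S):
            ¬¬(R ∨ R): β-rule — branch into R  //  R.
              branch 2.2.2.1 (add R):
                ○ open, literals {R=T, S=F}.
              branch 2.2.2.2 (add R):
                ○ open, literals {R=T, S=F}.
0 branches closed, 7 open.
An open branch gives a satisfying assignment: Q=F.

Satisfiable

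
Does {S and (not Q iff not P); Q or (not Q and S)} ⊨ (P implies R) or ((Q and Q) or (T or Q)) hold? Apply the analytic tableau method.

Yes

Initial set: {(S and (not Q iff not P)); (Q or (not Q and S)); not ((P implies R) or ((Q and Q) or (T or Q)))}.
(S and (not Q iff not P)): α-rule — add S, (not Q iff not P).
not ((P implies R) or ((Q and Q) or (T or Q))): α-rule — add not (P implies R), not ((Q and Q) or (T or Q)).
not (P implies R): α-rule — add P, not R.
not ((Q and Q) or (T or Q)): α-rule — add not (Q and Q), not (T or Q).
not (T or Q): α-rule — add not T, not Q.
(Q or (not Q and S)): β-rule — branch into Q  //  (not Q and S).
  branch 1 (add Q):
    × closes — contains both Q and not Q.
  branch 2 (add (not Q and S)):
    (not Q and S): α-rule — add not Q, S.
    (not Q iff not P): β-rule — branch into not Q, not P  //  not not Q, not not P.
      branch 2.1 (add not Q, not P):
        × closes — contains both P and not P.
      branch 2.2 (add not not Q, not not P):
        × closes — contains both Q and not Q.
All 3 branches close.
Every branch closed, so the premises entail the conclusion.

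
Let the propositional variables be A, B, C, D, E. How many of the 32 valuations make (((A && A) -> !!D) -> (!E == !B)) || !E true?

26

Initial set: {((((A && A) -> !!D) -> (!E == !B)) || !E)}.
((((A && A) -> !!D) -> (!E == !B)) || !E): β-rule — branch into (((A && A) -> !!D) -> (!E == !B))  //  !E.
  branch 1 (add (((A && A) -> !!D) -> (!E == !B))):
    (((A && A) -> !!D) -> (!E == !B)): β-rule — branch into !((A && A) -> !!D)  //  (!E == !B).
      branch 1.1 (add !((A && A) -> !!D)):
        !((A && A) -> !!D): α-rule — add (A && A), !!!D.
        (A && A): α-rule — add A, A.
        !!!D: drop double negation, giving !D.
        ○ open, literals {A=T, D=F}.
      branch 1.2 (add (!E == !B)):
        (!E == !B): β-rule — branch into !E, !B  //  !!E, !!B.
          branch 1.2.1 (add !E, !B):
            ○ open, literals {B=F, E=F}.
          branch 1.2.2 (add !!E, !!B):
            ○ open, literals {B=T, E=T}.
  branch 2 (add !E):
    ○ open, literals {E=F}.
0 branches closed, 4 open.
Each open branch fixes some atoms; the unmentioned ones are free. Counting distinct full assignments: branch {A=T, D=F} (B, C, E) contributes 8 new; branch {B=F, E=F} (A, C, D) contributes 6 new; branch {B=T, E=T} (A, C, D) contributes 6 new; branch {E=F} (A, B, C, D) contributes 6 new. Total: 26.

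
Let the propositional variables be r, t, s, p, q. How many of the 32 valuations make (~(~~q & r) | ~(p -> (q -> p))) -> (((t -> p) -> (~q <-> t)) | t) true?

Initial set: {((~(~~q & r) | ~(p -> (q -> p))) -> (((t -> p) -> (~q <-> t)) | t))}.
((~(~~q & r) | ~(p -> (q -> p))) -> (((t -> p) -> (~q <-> t)) | t)): β-rule — branch into ~(~(~~q & r) | ~(p -> (q -> p)))  //  (((t -> p) -> (~q <-> t)) | t).
  branch 1 (add ~(~(~~q & r) | ~(p -> (q -> p)))):
    ~(~(~~q & r) | ~(p -> (q -> p))): α-rule — add ~~(~~q & r), ~~(p -> (q -> p)).
    ~~(~~q & r): α-rule — add ~~q, r.
    ~~q: drop double negation, giving q.
    ~~(p -> (q -> p)): β-rule — branch into ~p  //  (q -> p).
      branch 1.1 (add ~p):
        ○ open, literals {p=F, q=T, r=T}.
      branch 1.2 (add (q -> p)):
        (q -> p): β-rule — branch into ~q  //  p.
          branch 1.2.1 (add ~q):
            × closes — contains both q and ~q.
          branch 1.2.2 (add p):
            ○ open, literals {p=T, q=T, r=T}.
  branch 2 (add (((t -> p) -> (~q <-> t)) | t)):
    (((t -> p) -> (~q <-> t)) | t): β-rule — branch into ((t -> p) -> (~q <-> t))  //  t.
      branch 2.1 (add ((t -> p) -> (~q <-> t))):
        ((t -> p) -> (~q <-> t)): β-rule — branch into ~(t -> p)  //  (~q <-> t).
          branch 2.1.1 (add ~(t -> p)):
            ~(t -> p): α-rule — add t, ~p.
            ○ open, literals {p=F, t=T}.
          branch 2.1.2 (add (~q <-> t)):
            (~q <-> t): β-rule — branch into ~q, t  //  ~~q, ~t.
              branch 2.1.2.1 (add ~q, t):
                ○ open, literals {q=F, t=T}.
              branch 2.1.2.2 (add ~~q, ~t):
                ○ open, literals {q=T, t=F}.
      branch 2.2 (add t):
        ○ open, literals {t=T}.
1 branch closed, 6 open.
Each open branch fixes some atoms; the unmentioned ones are free. Counting distinct full assignments: branch {p=F, q=T, r=T} (t, s) contributes 4 new; branch {p=T, q=T, r=T} (t, s) contributes 4 new; branch {p=F, t=T} (r, s, q) contributes 6 new; branch {q=F, t=T} (r, s, p) contributes 4 new; branch {q=T, t=F} (r, s, p) contributes 4 new; branch {t=T} (r, s, p, q) contributes 2 new. Total: 24.

24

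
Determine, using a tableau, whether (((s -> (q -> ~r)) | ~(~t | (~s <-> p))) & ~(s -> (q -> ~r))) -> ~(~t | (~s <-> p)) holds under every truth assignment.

Valid

Assume the negation and expand:
Initial set: {F ((((s -> (q -> ~r)) | ~(~t | (~s <-> p))) & ~(s -> (q -> ~r))) -> ~(~t | (~s <-> p)))}.
F ((((s -> (q -> ~r)) | ~(~t | (~s <-> p))) & ~(s -> (q -> ~r))) -> ~(~t | (~s <-> p))): α-rule — add T (((s -> (q -> ~r)) | ~(~t | (~s <-> p))) & ~(s -> (q -> ~r))), F ~(~t | (~s <-> p)).
T (((s -> (q -> ~r)) | ~(~t | (~s <-> p))) & ~(s -> (q -> ~r))): α-rule — add T ((s -> (q -> ~r)) | ~(~t | (~s <-> p))), T ~(s -> (q -> ~r)).
T ~(s -> (q -> ~r)): α-rule — add T s, F (q -> ~r).
F (q -> ~r): α-rule — add T q, F ~r.
F ~(~t | (~s <-> p)): β-rule — branch into T ~t  //  T (~s <-> p).
  branch 1 (add T ~t):
    T ((s -> (q -> ~r)) | ~(~t | (~s <-> p))): β-rule — branch into T (s -> (q -> ~r))  //  T ~(~t | (~s <-> p)).
      branch 1.1 (add T (s -> (q -> ~r))):
        T (s -> (q -> ~r)): β-rule — branch into F s  //  T (q -> ~r).
          branch 1.1.1 (add F s):
            × closes — contains both s and ~s.
          branch 1.1.2 (add T (q -> ~r)):
            T (q -> ~r): β-rule — branch into F q  //  T ~r.
              branch 1.1.2.1 (add F q):
                × closes — contains both q and ~q.
              branch 1.1.2.2 (add T ~r):
                × closes — contains both r and ~r.
      branch 1.2 (add T ~(~t | (~s <-> p))):
        T ~(~t | (~s <-> p)): α-rule — add F ~t, F (~s <-> p).
        × closes — contains both t and ~t.
  branch 2 (add T (~s <-> p)):
    T ((s -> (q -> ~r)) | ~(~t | (~s <-> p))): β-rule — branch into T (s -> (q -> ~r))  //  T ~(~t | (~s <-> p)).
      branch 2.1 (add T (s -> (q -> ~r))):
        T (~s <-> p): β-rule — branch into T ~s, T p  //  F ~s, F p.
          branch 2.1.1 (add T ~s, T p):
            × closes — contains both s and ~s.
          branch 2.1.2 (add F ~s, F p):
            T (s -> (q -> ~r)): β-rule — branch into F s  //  T (q -> ~r).
              branch 2.1.2.1 (add F s):
                × closes — contains both s and ~s.
              branch 2.1.2.2 (add T (q -> ~r)):
                T (q -> ~r): β-rule — branch into F q  //  T ~r.
                  branch 2.1.2.2.1 (add F q):
                    × closes — contains both q and ~q.
                  branch 2.1.2.2.2 (add T ~r):
                    × closes — contains both r and ~r.
      branch 2.2 (add T ~(~t | (~s <-> p))):
        T ~(~t | (~s <-> p)): α-rule — add F ~t, F (~s <-> p).
        T (~s <-> p): β-rule — branch into T ~s, T p  //  F ~s, F p.
          branch 2.2.1 (add T ~s, T p):
            × closes — contains both s and ~s.
          branch 2.2.2 (add F ~s, F p):
            F (~s <-> p): β-rule — branch into T ~s, F p  //  F ~s, T p.
              branch 2.2.2.1 (add T ~s, F p):
                × closes — contains both s and ~s.
              branch 2.2.2.2 (add F ~s, T p):
                × closes — contains both p and ~p.
All 11 branches close.
Every branch closed, so the negation is unsatisfiable and the formula is valid.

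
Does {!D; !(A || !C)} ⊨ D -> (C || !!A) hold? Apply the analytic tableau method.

Yes

Initial set: {!D; !(A || !C); !(D -> (C || !!A))}.
!(A || !C): α-rule — add !A, !!C.
!(D -> (C || !!A)): α-rule — add D, !(C || !!A).
× closes — contains both D and !D.
All 1 branch closes.
Every branch closed, so the premises entail the conclusion.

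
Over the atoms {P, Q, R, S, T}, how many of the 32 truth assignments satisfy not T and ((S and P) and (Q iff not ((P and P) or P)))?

Initial set: {(not T and ((S and P) and (Q iff not ((P and P) or P))))}.
(not T and ((S and P) and (Q iff not ((P and P) or P)))): α-rule — add not T, ((S and P) and (Q iff not ((P and P) or P))).
((S and P) and (Q iff not ((P and P) or P))): α-rule — add (S and P), (Q iff not ((P and P) or P)).
(S and P): α-rule — add S, P.
(Q iff not ((P and P) or P)): β-rule — branch into Q, not ((P and P) or P)  //  not Q, not not ((P and P) or P).
  branch 1 (add Q, not ((P and P) or P)):
    not ((P and P) or P): α-rule — add not (P and P), not P.
    × closes — contains both P and not P.
  branch 2 (add not Q, not not ((P and P) or P)):
    not not ((P and P) or P): β-rule — branch into (P and P)  //  P.
      branch 2.1 (add (P and P)):
        (P and P): α-rule — add P, P.
        ○ open, literals {P=true, Q=false, S=true, T=false}.
      branch 2.2 (add P):
        ○ open, literals {P=true, Q=false, S=true, T=false}.
1 branch closed, 2 open.
Each open branch fixes some atoms; the unmentioned ones are free. Counting distinct full assignments: branch {P=true, Q=false, S=true, T=false} (R) contributes 2 new; branch {P=true, Q=false, S=true, T=false} (R) contributes 0 new. Total: 2.

2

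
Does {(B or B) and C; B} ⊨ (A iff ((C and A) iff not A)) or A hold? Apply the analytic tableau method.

Yes

Initial set: {((B or B) and C); B; not ((A iff ((C and A) iff not A)) or A)}.
((B or B) and C): α-rule — add (B or B), C.
not ((A iff ((C and A) iff not A)) or A): α-rule — add not (A iff ((C and A) iff not A)), not A.
(B or B): β-rule — branch into B  //  B.
  branch 1 (add B):
    not (A iff ((C and A) iff not A)): β-rule — branch into A, not ((C and A) iff not A)  //  not A, ((C and A) iff not A).
      branch 1.1 (add A, not ((C and A) iff not A)):
        × closes — contains both A and not A.
      branch 1.2 (add not A, ((C and A) iff not A)):
        ((C and A) iff not A): β-rule — branch into (C and A), not A  //  not (C and A), not not A.
          branch 1.2.1 (add (C and A), not A):
            (C and A): α-rule — add C, A.
            × closes — contains both A and not A.
          branch 1.2.2 (add not (C and A), not not A):
            × closes — contains both A and not A.
  branch 2 (add B):
    not (A iff ((C and A) iff not A)): β-rule — branch into A, not ((C and A) iff not A)  //  not A, ((C and A) iff not A).
      branch 2.1 (add A, not ((C and A) iff not A)):
        × closes — contains both A and not A.
      branch 2.2 (add not A, ((C and A) iff not A)):
        ((C and A) iff not A): β-rule — branch into (C and A), not A  //  not (C and A), not not A.
          branch 2.2.1 (add (C and A), not A):
            (C and A): α-rule — add C, A.
            × closes — contains both A and not A.
          branch 2.2.2 (add not (C and A), not not A):
            × closes — contains both A and not A.
All 6 branches close.
Every branch closed, so the premises entail the conclusion.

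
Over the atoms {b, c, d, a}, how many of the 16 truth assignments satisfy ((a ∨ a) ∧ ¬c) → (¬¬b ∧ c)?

12

Initial set: {(((a ∨ a) ∧ ¬c) → (¬¬b ∧ c))}.
(((a ∨ a) ∧ ¬c) → (¬¬b ∧ c)): β-rule — branch into ¬((a ∨ a) ∧ ¬c)  //  (¬¬b ∧ c).
  branch 1 (add ¬((a ∨ a) ∧ ¬c)):
    ¬((a ∨ a) ∧ ¬c): β-rule — branch into ¬(a ∨ a)  //  ¬¬c.
      branch 1.1 (add ¬(a ∨ a)):
        ¬(a ∨ a): α-rule — add ¬a, ¬a.
        ○ open, literals {a=0}.
      branch 1.2 (add ¬¬c):
        ○ open, literals {c=1}.
  branch 2 (add (¬¬b ∧ c)):
    (¬¬b ∧ c): α-rule — add ¬¬b, c.
    ¬¬b: drop double negation, giving b.
    ○ open, literals {b=1, c=1}.
0 branches closed, 3 open.
Each open branch fixes some atoms; the unmentioned ones are free. Counting distinct full assignments: branch {a=0} (b, c, d) contributes 8 new; branch {c=1} (b, d, a) contributes 4 new; branch {b=1, c=1} (d, a) contributes 0 new. Total: 12.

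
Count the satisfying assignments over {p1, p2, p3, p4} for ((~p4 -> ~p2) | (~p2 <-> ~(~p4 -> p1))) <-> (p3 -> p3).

14

Initial set: {T (((~p4 -> ~p2) | (~p2 <-> ~(~p4 -> p1))) <-> (p3 -> p3))}.
T (((~p4 -> ~p2) | (~p2 <-> ~(~p4 -> p1))) <-> (p3 -> p3)): β-rule — branch into T ((~p4 -> ~p2) | (~p2 <-> ~(~p4 -> p1))), T (p3 -> p3)  //  F ((~p4 -> ~p2) | (~p2 <-> ~(~p4 -> p1))), F (p3 -> p3).
  branch 1 (add T ((~p4 -> ~p2) | (~p2 <-> ~(~p4 -> p1))), T (p3 -> p3)):
    T ((~p4 -> ~p2) | (~p2 <-> ~(~p4 -> p1))): β-rule — branch into T (~p4 -> ~p2)  //  T (~p2 <-> ~(~p4 -> p1)).
      branch 1.1 (add T (~p4 -> ~p2)):
        T (p3 -> p3): β-rule — branch into F p3  //  T p3.
          branch 1.1.1 (add F p3):
            T (~p4 -> ~p2): β-rule — branch into F ~p4  //  T ~p2.
              branch 1.1.1.1 (add F ~p4):
                ○ open, literals {p3=false, p4=true}.
              branch 1.1.1.2 (add T ~p2):
                ○ open, literals {p2=false, p3=false}.
          branch 1.1.2 (add T p3):
            T (~p4 -> ~p2): β-rule — branch into F ~p4  //  T ~p2.
              branch 1.1.2.1 (add F ~p4):
                ○ open, literals {p3=true, p4=true}.
              branch 1.1.2.2 (add T ~p2):
                ○ open, literals {p2=false, p3=true}.
      branch 1.2 (add T (~p2 <-> ~(~p4 -> p1))):
        T (p3 -> p3): β-rule — branch into F p3  //  T p3.
          branch 1.2.1 (add F p3):
            T (~p2 <-> ~(~p4 -> p1)): β-rule — branch into T ~p2, T ~(~p4 -> p1)  //  F ~p2, F ~(~p4 -> p1).
              branch 1.2.1.1 (add T ~p2, T ~(~p4 -> p1)):
                T ~(~p4 -> p1): α-rule — add T ~p4, F p1.
                ○ open, literals {p1=false, p2=false, p3=false, p4=false}.
              branch 1.2.1.2 (add F ~p2, F ~(~p4 -> p1)):
                F ~(~p4 -> p1): β-rule — branch into F ~p4  //  T p1.
                  branch 1.2.1.2.1 (add F ~p4):
                    ○ open, literals {p2=true, p3=false, p4=true}.
                  branch 1.2.1.2.2 (add T p1):
                    ○ open, literals {p1=true, p2=true, p3=false}.
          branch 1.2.2 (add T p3):
            T (~p2 <-> ~(~p4 -> p1)): β-rule — branch into T ~p2, T ~(~p4 -> p1)  //  F ~p2, F ~(~p4 -> p1).
              branch 1.2.2.1 (add T ~p2, T ~(~p4 -> p1)):
                T ~(~p4 -> p1): α-rule — add T ~p4, F p1.
                ○ open, literals {p1=false, p2=false, p3=true, p4=false}.
              branch 1.2.2.2 (add F ~p2, F ~(~p4 -> p1)):
                F ~(~p4 -> p1): β-rule — branch into F ~p4  //  T p1.
                  branch 1.2.2.2.1 (add F ~p4):
                    ○ open, literals {p2=true, p3=true, p4=true}.
                  branch 1.2.2.2.2 (add T p1):
                    ○ open, literals {p1=true, p2=true, p3=true}.
  branch 2 (add F ((~p4 -> ~p2) | (~p2 <-> ~(~p4 -> p1))), F (p3 -> p3)):
    F ((~p4 -> ~p2) | (~p2 <-> ~(~p4 -> p1))): α-rule — add F (~p4 -> ~p2), F (~p2 <-> ~(~p4 -> p1)).
    F (p3 -> p3): α-rule — add T p3, F p3.
    × closes — contains both p3 and ~p3.
1 branch closed, 10 open.
Each open branch fixes some atoms; the unmentioned ones are free. Counting distinct full assignments: branch {p3=false, p4=true} (p1, p2) contributes 4 new; branch {p2=false, p3=false} (p1, p4) contributes 2 new; branch {p3=true, p4=true} (p1, p2) contributes 4 new; branch {p2=false, p3=true} (p1, p4) contributes 2 new; branch {p1=false, p2=false, p3=false, p4=false} (none free) contributes 0 new; branch {p2=true, p3=false, p4=true} (p1) contributes 0 new; branch {p1=true, p2=true, p3=false} (p4) contributes 1 new; branch {p1=false, p2=false, p3=true, p4=false} (none free) contributes 0 new; branch {p2=true, p3=true, p4=true} (p1) contributes 0 new; branch {p1=true, p2=true, p3=true} (p4) contributes 1 new. Total: 14.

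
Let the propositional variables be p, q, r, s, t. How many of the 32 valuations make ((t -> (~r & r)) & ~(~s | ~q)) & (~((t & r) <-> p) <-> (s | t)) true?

2

Initial set: {(((t -> (~r & r)) & ~(~s | ~q)) & (~((t & r) <-> p) <-> (s | t)))}.
(((t -> (~r & r)) & ~(~s | ~q)) & (~((t & r) <-> p) <-> (s | t))): α-rule — add ((t -> (~r & r)) & ~(~s | ~q)), (~((t & r) <-> p) <-> (s | t)).
((t -> (~r & r)) & ~(~s | ~q)): α-rule — add (t -> (~r & r)), ~(~s | ~q).
~(~s | ~q): α-rule — add ~~s, ~~q.
(~((t & r) <-> p) <-> (s | t)): β-rule — branch into ~((t & r) <-> p), (s | t)  //  ~~((t & r) <-> p), ~(s | t).
  branch 1 (add ~((t & r) <-> p), (s | t)):
    (t -> (~r & r)): β-rule — branch into ~t  //  (~r & r).
      branch 1.1 (add ~t):
        ~((t & r) <-> p): β-rule — branch into (t & r), ~p  //  ~(t & r), p.
          branch 1.1.1 (add (t & r), ~p):
            (t & r): α-rule — add t, r.
            × closes — contains both t and ~t.
          branch 1.1.2 (add ~(t & r), p):
            (s | t): β-rule — branch into s  //  t.
              branch 1.1.2.1 (add s):
                ~(t & r): β-rule — branch into ~t  //  ~r.
                  branch 1.1.2.1.1 (add ~t):
                    ○ open, literals {p=1, q=1, s=1, t=0}.
                  branch 1.1.2.1.2 (add ~r):
                    ○ open, literals {p=1, q=1, r=0, s=1, t=0}.
              branch 1.1.2.2 (add t):
                × closes — contains both t and ~t.
      branch 1.2 (add (~r & r)):
        (~r & r): α-rule — add ~r, r.
        × closes — contains both r and ~r.
  branch 2 (add ~~((t & r) <-> p), ~(s | t)):
    ~(s | t): α-rule — add ~s, ~t.
    × closes — contains both s and ~s.
4 branches closed, 2 open.
Each open branch fixes some atoms; the unmentioned ones are free. Counting distinct full assignments: branch {p=1, q=1, s=1, t=0} (r) contributes 2 new; branch {p=1, q=1, r=0, s=1, t=0} (none free) contributes 0 new. Total: 2.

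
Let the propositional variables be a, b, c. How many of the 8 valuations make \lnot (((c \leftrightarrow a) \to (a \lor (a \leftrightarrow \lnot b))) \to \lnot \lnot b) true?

Initial set: {\lnot (((c \leftrightarrow a) \to (a \lor (a \leftrightarrow \lnot b))) \to \lnot \lnot b)}.
\lnot (((c \leftrightarrow a) \to (a \lor (a \leftrightarrow \lnot b))) \to \lnot \lnot b): α-rule — add ((c \leftrightarrow a) \to (a \lor (a \leftrightarrow \lnot b))), \lnot \lnot \lnot b.
\lnot \lnot \lnot b: drop double negation, giving \lnot b.
((c \leftrightarrow a) \to (a \lor (a \leftrightarrow \lnot b))): β-rule — branch into \lnot (c \leftrightarrow a)  //  (a \lor (a \leftrightarrow \lnot b)).
  branch 1 (add \lnot (c \leftrightarrow a)):
    \lnot (c \leftrightarrow a): β-rule — branch into c, \lnot a  //  \lnot c, a.
      branch 1.1 (add c, \lnot a):
        ○ open, literals {a=false, b=false, c=true}.
      branch 1.2 (add \lnot c, a):
        ○ open, literals {a=true, b=false, c=false}.
  branch 2 (add (a \lor (a \leftrightarrow \lnot b))):
    (a \lor (a \leftrightarrow \lnot b)): β-rule — branch into a  //  (a \leftrightarrow \lnot b).
      branch 2.1 (add a):
        ○ open, literals {a=true, b=false}.
      branch 2.2 (add (a \leftrightarrow \lnot b)):
        (a \leftrightarrow \lnot b): β-rule — branch into a, \lnot b  //  \lnot a, \lnot \lnot b.
          branch 2.2.1 (add a, \lnot b):
            ○ open, literals {a=true, b=false}.
          branch 2.2.2 (add \lnot a, \lnot \lnot b):
            × closes — contains both b and \lnot b.
1 branch closed, 4 open.
Each open branch fixes some atoms; the unmentioned ones are free. Counting distinct full assignments: branch {a=false, b=false, c=true} (none free) contributes 1 new; branch {a=true, b=false, c=false} (none free) contributes 1 new; branch {a=true, b=false} (c) contributes 1 new; branch {a=true, b=false} (c) contributes 0 new. Total: 3.

3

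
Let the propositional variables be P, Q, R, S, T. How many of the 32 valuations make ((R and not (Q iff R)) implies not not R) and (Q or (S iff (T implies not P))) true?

Initial set: {T (((R and not (Q iff R)) implies not not R) and (Q or (S iff (T implies not P))))}.
T (((R and not (Q iff R)) implies not not R) and (Q or (S iff (T implies not P)))): α-rule — add T ((R and not (Q iff R)) implies not not R), T (Q or (S iff (T implies not P))).
T ((R and not (Q iff R)) implies not not R): β-rule — branch into F (R and not (Q iff R))  //  T not not R.
  branch 1 (add F (R and not (Q iff R))):
    T (Q or (S iff (T implies not P))): β-rule — branch into T Q  //  T (S iff (T implies not P)).
      branch 1.1 (add T Q):
        F (R and not (Q iff R)): β-rule — branch into F R  //  F not (Q iff R).
          branch 1.1.1 (add F R):
            ○ open, literals {Q=true, R=false}.
          branch 1.1.2 (add F not (Q iff R)):
            F not (Q iff R): β-rule — branch into T Q, T R  //  F Q, F R.
              branch 1.1.2.1 (add T Q, T R):
                ○ open, literals {Q=true, R=true}.
              branch 1.1.2.2 (add F Q, F R):
                × closes — contains both Q and not Q.
      branch 1.2 (add T (S iff (T implies not P))):
        F (R and not (Q iff R)): β-rule — branch into F R  //  F not (Q iff R).
          branch 1.2.1 (add F R):
            T (S iff (T implies not P)): β-rule — branch into T S, T (T implies not P)  //  F S, F (T implies not P).
              branch 1.2.1.1 (add T S, T (T implies not P)):
                T (T implies not P): β-rule — branch into F T  //  T not P.
                  branch 1.2.1.1.1 (add F T):
                    ○ open, literals {R=false, S=true, T=false}.
                  branch 1.2.1.1.2 (add T not P):
                    ○ open, literals {P=false, R=false, S=true}.
              branch 1.2.1.2 (add F S, F (T implies not P)):
                F (T implies not P): α-rule — add T T, F not P.
                ○ open, literals {P=true, R=false, S=false, T=true}.
          branch 1.2.2 (add F not (Q iff R)):
            T (S iff (T implies not P)): β-rule — branch into T S, T (T implies not P)  //  F S, F (T implies not P).
              branch 1.2.2.1 (add T S, T (T implies not P)):
                F not (Q iff R): β-rule — branch into T Q, T R  //  F Q, F R.
                  branch 1.2.2.1.1 (add T Q, T R):
                    T (T implies not P): β-rule — branch into F T  //  T not P.
                      branch 1.2.2.1.1.1 (add F T):
                        ○ open, literals {Q=true, R=true, S=true, T=false}.
                      branch 1.2.2.1.1.2 (add T not P):
                        ○ open, literals {P=false, Q=true, R=true, S=true}.
                  branch 1.2.2.1.2 (add F Q, F R):
                    T (T implies not P): β-rule — branch into F T  //  T not P.
                      branch 1.2.2.1.2.1 (add F T):
                        ○ open, literals {Q=false, R=false, S=true, T=false}.
                      branch 1.2.2.1.2.2 (add T not P):
                        ○ open, literals {P=false, Q=false, R=false, S=true}.
              branch 1.2.2.2 (add F S, F (T implies not P)):
                F (T implies not P): α-rule — add T T, F not P.
                F not (Q iff R): β-rule — branch into T Q, T R  //  F Q, F R.
                  branch 1.2.2.2.1 (add T Q, T R):
                    ○ open, literals {P=true, Q=true, R=true, S=false, T=true}.
                  branch 1.2.2.2.2 (add F Q, F R):
                    ○ open, literals {P=true, Q=false, R=false, S=false, T=true}.
  branch 2 (add T not not R):
    T not not R: drop double negation, giving T R.
    T (Q or (S iff (T implies not P))): β-rule — branch into T Q  //  T (S iff (T implies not P)).
      branch 2.1 (add T Q):
        ○ open, literals {Q=true, R=true}.
      branch 2.2 (add T (S iff (T implies not P))):
        T (S iff (T implies not P)): β-rule — branch into T S, T (T implies not P)  //  F S, F (T implies not P).
          branch 2.2.1 (add T S, T (T implies not P)):
            T (T implies not P): β-rule — branch into F T  //  T not P.
              branch 2.2.1.1 (add F T):
                ○ open, literals {R=true, S=true, T=false}.
              branch 2.2.1.2 (add T not P):
                ○ open, literals {P=false, R=true, S=true}.
          branch 2.2.2 (add F S, F (T implies not P)):
            F (T implies not P): α-rule — add T T, F not P.
            ○ open, literals {P=true, R=true, S=false, T=true}.
1 branch closed, 15 open.
Each open branch fixes some atoms; the unmentioned ones are free. Counting distinct full assignments: branch {Q=true, R=false} (P, S, T) contributes 8 new; branch {Q=true, R=true} (P, S, T) contributes 8 new; branch {R=false, S=true, T=false} (P, Q) contributes 2 new; branch {P=false, R=false, S=true} (Q, T) contributes 1 new; branch {P=true, R=false, S=false, T=true} (Q) contributes 1 new; branch {Q=true, R=true, S=true, T=false} (P) contributes 0 new; branch {P=false, Q=true, R=true, S=true} (T) contributes 0 new; branch {Q=false, R=false, S=true, T=false} (P) contributes 0 new; branch {P=false, Q=false, R=false, S=true} (T) contributes 0 new; branch {P=true, Q=true, R=true, S=false, T=true} (none free) contributes 0 new; branch {P=true, Q=false, R=false, S=false, T=true} (none free) contributes 0 new; branch {Q=true, R=true} (P, S, T) contributes 0 new; branch {R=true, S=true, T=false} (P, Q) contributes 2 new; branch {P=false, R=true, S=true} (Q, T) contributes 1 new; branch {P=true, R=true, S=false, T=true} (Q) contributes 1 new. Total: 24.

24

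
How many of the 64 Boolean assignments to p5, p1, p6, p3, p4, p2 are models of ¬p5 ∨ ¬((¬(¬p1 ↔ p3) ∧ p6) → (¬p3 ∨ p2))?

Initial set: {(¬p5 ∨ ¬((¬(¬p1 ↔ p3) ∧ p6) → (¬p3 ∨ p2)))}.
(¬p5 ∨ ¬((¬(¬p1 ↔ p3) ∧ p6) → (¬p3 ∨ p2))): β-rule — branch into ¬p5  //  ¬((¬(¬p1 ↔ p3) ∧ p6) → (¬p3 ∨ p2)).
  branch 1 (add ¬p5):
    ○ open, literals {p5=0}.
  branch 2 (add ¬((¬(¬p1 ↔ p3) ∧ p6) → (¬p3 ∨ p2))):
    ¬((¬(¬p1 ↔ p3) ∧ p6) → (¬p3 ∨ p2)): α-rule — add (¬(¬p1 ↔ p3) ∧ p6), ¬(¬p3 ∨ p2).
    (¬(¬p1 ↔ p3) ∧ p6): α-rule — add ¬(¬p1 ↔ p3), p6.
    ¬(¬p3 ∨ p2): α-rule — add ¬¬p3, ¬p2.
    ¬(¬p1 ↔ p3): β-rule — branch into ¬p1, ¬p3  //  ¬¬p1, p3.
      branch 2.1 (add ¬p1, ¬p3):
        × closes — contains both p3 and ¬p3.
      branch 2.2 (add ¬¬p1, p3):
        ○ open, literals {p1=1, p2=0, p3=1, p6=1}.
1 branch closed, 2 open.
Each open branch fixes some atoms; the unmentioned ones are free. Counting distinct full assignments: branch {p5=0} (p1, p6, p3, p4, p2) contributes 32 new; branch {p1=1, p2=0, p3=1, p6=1} (p5, p4) contributes 2 new. Total: 34.

34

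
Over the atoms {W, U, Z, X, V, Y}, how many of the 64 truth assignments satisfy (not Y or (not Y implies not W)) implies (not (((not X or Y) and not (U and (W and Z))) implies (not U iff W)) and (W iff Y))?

Initial set: {((not Y or (not Y implies not W)) implies (not (((not X or Y) and not (U and (W and Z))) implies (not U iff W)) and (W iff Y)))}.
((not Y or (not Y implies not W)) implies (not (((not X or Y) and not (U and (W and Z))) implies (not U iff W)) and (W iff Y))): β-rule — branch into not (not Y or (not Y implies not W))  //  (not (((not X or Y) and not (U and (W and Z))) implies (not U iff W)) and (W iff Y)).
  branch 1 (add not (not Y or (not Y implies not W))):
    not (not Y or (not Y implies not W)): α-rule — add not not Y, not (not Y implies not W).
    not (not Y implies not W): α-rule — add not Y, not not W.
    × closes — contains both Y and not Y.
  branch 2 (add (not (((not X or Y) and not (U and (W and Z))) implies (not U iff W)) and (W iff Y))):
    (not (((not X or Y) and not (U and (W and Z))) implies (not U iff W)) and (W iff Y)): α-rule — add not (((not X or Y) and not (U and (W and Z))) implies (not U iff W)), (W iff Y).
    not (((not X or Y) and not (U and (W and Z))) implies (not U iff W)): α-rule — add ((not X or Y) and not (U and (W and Z))), not (not U iff W).
    ((not X or Y) and not (U and (W and Z))): α-rule — add (not X or Y), not (U and (W and Z)).
    (W iff Y): β-rule — branch into W, Y  //  not W, not Y.
      branch 2.1 (add W, Y):
        not (not U iff W): β-rule — branch into not U, not W  //  not not U, W.
          branch 2.1.1 (add not U, not W):
            × closes — contains both W and not W.
          branch 2.1.2 (add not not U, W):
            (not X or Y): β-rule — branch into not X  //  Y.
              branch 2.1.2.1 (add not X):
                not (U and (W and Z)): β-rule — branch into not U  //  not (W and Z).
                  branch 2.1.2.1.1 (add not U):
                    × closes — contains both U and not U.
                  branch 2.1.2.1.2 (add not (W and Z)):
                    not (W and Z): β-rule — branch into not W  //  not Z.
                      branch 2.1.2.1.2.1 (add not W):
                        × closes — contains both W and not W.
                      branch 2.1.2.1.2.2 (add not Z):
                        ○ open, literals {U=true, W=true, X=false, Y=true, Z=false}.
              branch 2.1.2.2 (add Y):
                not (U and (W and Z)): β-rule — branch into not U  //  not (W and Z).
                  branch 2.1.2.2.1 (add not U):
                    × closes — contains both U and not U.
                  branch 2.1.2.2.2 (add not (W and Z)):
                    not (W and Z): β-rule — branch into not W  //  not Z.
                      branch 2.1.2.2.2.1 (add not W):
                        × closes — contains both W and not W.
                      branch 2.1.2.2.2.2 (add not Z):
                        ○ open, literals {U=true, W=true, Y=true, Z=false}.
      branch 2.2 (add not W, not Y):
        not (not U iff W): β-rule — branch into not U, not W  //  not not U, W.
          branch 2.2.1 (add not U, not W):
            (not X or Y): β-rule — branch into not X  //  Y.
              branch 2.2.1.1 (add not X):
                not (U and (W and Z)): β-rule — branch into not U  //  not (W and Z).
                  branch 2.2.1.1.1 (add not U):
                    ○ open, literals {U=false, W=false, X=false, Y=false}.
                  branch 2.2.1.1.2 (add not (W and Z)):
                    not (W and Z): β-rule — branch into not W  //  not Z.
                      branch 2.2.1.1.2.1 (add not W):
                        ○ open, literals {U=false, W=false, X=false, Y=false}.
                      branch 2.2.1.1.2.2 (add not Z):
                        ○ open, literals {U=false, W=false, X=false, Y=false, Z=false}.
              branch 2.2.1.2 (add Y):
                × closes — contains both Y and not Y.
          branch 2.2.2 (add not not U, W):
            × closes — contains both W and not W.
8 branches closed, 5 open.
Each open branch fixes some atoms; the unmentioned ones are free. Counting distinct full assignments: branch {U=true, W=true, X=false, Y=true, Z=false} (V) contributes 2 new; branch {U=true, W=true, Y=true, Z=false} (X, V) contributes 2 new; branch {U=false, W=false, X=false, Y=false} (Z, V) contributes 4 new; branch {U=false, W=false, X=false, Y=false} (Z, V) contributes 0 new; branch {U=false, W=false, X=false, Y=false, Z=false} (V) contributes 0 new. Total: 8.

8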